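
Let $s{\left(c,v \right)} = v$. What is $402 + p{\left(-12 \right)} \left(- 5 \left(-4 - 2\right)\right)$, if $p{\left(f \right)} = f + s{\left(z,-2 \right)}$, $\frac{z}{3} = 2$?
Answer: $-18$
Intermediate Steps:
$z = 6$ ($z = 3 \cdot 2 = 6$)
$p{\left(f \right)} = -2 + f$ ($p{\left(f \right)} = f - 2 = -2 + f$)
$402 + p{\left(-12 \right)} \left(- 5 \left(-4 - 2\right)\right) = 402 + \left(-2 - 12\right) \left(- 5 \left(-4 - 2\right)\right) = 402 - 14 \left(\left(-5\right) \left(-6\right)\right) = 402 - 420 = -18$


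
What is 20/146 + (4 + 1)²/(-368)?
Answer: 1855/26864 ≈ 0.069052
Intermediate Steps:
20/146 + (4 + 1)²/(-368) = 20*(1/146) + 5²*(-1/368) = 10/73 + 25*(-1/368) = 10/73 - 25/368 = 1855/26864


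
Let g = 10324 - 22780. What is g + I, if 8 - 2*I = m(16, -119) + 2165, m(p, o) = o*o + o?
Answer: -41111/2 ≈ -20556.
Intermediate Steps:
m(p, o) = o + o² (m(p, o) = o² + o = o + o²)
I = -16199/2 (I = 4 - (-119*(1 - 119) + 2165)/2 = 4 - (-119*(-118) + 2165)/2 = 4 - (14042 + 2165)/2 = 4 - ½*16207 = 4 - 16207/2 = -16199/2 ≈ -8099.5)
g = -12456
g + I = -12456 - 16199/2 = -41111/2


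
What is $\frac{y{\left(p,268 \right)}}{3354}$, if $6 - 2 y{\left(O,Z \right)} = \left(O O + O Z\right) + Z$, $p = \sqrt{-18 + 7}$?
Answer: $- \frac{251}{6708} - \frac{67 i \sqrt{11}}{1677} \approx -0.037418 - 0.13251 i$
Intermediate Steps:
$p = i \sqrt{11}$ ($p = \sqrt{-11} = i \sqrt{11} \approx 3.3166 i$)
$y{\left(O,Z \right)} = 3 - \frac{Z}{2} - \frac{O^{2}}{2} - \frac{O Z}{2}$ ($y{\left(O,Z \right)} = 3 - \frac{\left(O O + O Z\right) + Z}{2} = 3 - \frac{\left(O^{2} + O Z\right) + Z}{2} = 3 - \frac{Z + O^{2} + O Z}{2} = 3 - \left(\frac{Z}{2} + \frac{O^{2}}{2} + \frac{O Z}{2}\right) = 3 - \frac{Z}{2} - \frac{O^{2}}{2} - \frac{O Z}{2}$)
$\frac{y{\left(p,268 \right)}}{3354} = \frac{3 - 134 - \frac{\left(i \sqrt{11}\right)^{2}}{2} - \frac{1}{2} i \sqrt{11} \cdot 268}{3354} = \left(3 - 134 - - \frac{11}{2} - 134 i \sqrt{11}\right) \frac{1}{3354} = \left(3 - 134 + \frac{11}{2} - 134 i \sqrt{11}\right) \frac{1}{3354} = \left(- \frac{251}{2} - 134 i \sqrt{11}\right) \frac{1}{3354} = - \frac{251}{6708} - \frac{67 i \sqrt{11}}{1677}$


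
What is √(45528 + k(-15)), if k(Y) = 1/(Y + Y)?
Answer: √40975170/30 ≈ 213.37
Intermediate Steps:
k(Y) = 1/(2*Y)
√(45528 + k(-15)) = √(45528 + (½)/(-15)) = √(45528 + (½)*(-1/15)) = √(45528 - 1/30) = √(1365839/30) = √40975170/30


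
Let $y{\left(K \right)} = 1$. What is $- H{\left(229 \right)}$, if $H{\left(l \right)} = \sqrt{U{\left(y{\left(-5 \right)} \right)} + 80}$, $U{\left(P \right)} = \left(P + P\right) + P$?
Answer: $- \sqrt{83} \approx -9.1104$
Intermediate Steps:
$U{\left(P \right)} = 3 P$ ($U{\left(P \right)} = 2 P + P = 3 P$)
$H{\left(l \right)} = \sqrt{83}$ ($H{\left(l \right)} = \sqrt{3 \cdot 1 + 80} = \sqrt{3 + 80} = \sqrt{83}$)
$- H{\left(229 \right)} = - \sqrt{83}$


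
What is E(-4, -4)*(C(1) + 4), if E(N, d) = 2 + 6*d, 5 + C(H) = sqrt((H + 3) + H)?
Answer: 22 - 22*sqrt(5) ≈ -27.193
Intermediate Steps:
C(H) = -5 + sqrt(3 + 2*H) (C(H) = -5 + sqrt((H + 3) + H) = -5 + sqrt((3 + H) + H) = -5 + sqrt(3 + 2*H))
E(-4, -4)*(C(1) + 4) = (2 + 6*(-4))*((-5 + sqrt(3 + 2*1)) + 4) = (2 - 24)*((-5 + sqrt(3 + 2)) + 4) = -22*((-5 + sqrt(5)) + 4) = -22*(-1 + sqrt(5)) = 22 - 22*sqrt(5)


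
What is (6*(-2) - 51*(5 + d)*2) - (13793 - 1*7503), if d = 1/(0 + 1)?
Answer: -6914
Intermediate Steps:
d = 1 (d = 1/1 = 1)
(6*(-2) - 51*(5 + d)*2) - (13793 - 1*7503) = (6*(-2) - 51*(5 + 1)*2) - (13793 - 1*7503) = (-12 - 306*2) - (13793 - 7503) = (-12 - 51*12) - 1*6290 = (-12 - 612) - 6290 = -624 - 6290 = -6914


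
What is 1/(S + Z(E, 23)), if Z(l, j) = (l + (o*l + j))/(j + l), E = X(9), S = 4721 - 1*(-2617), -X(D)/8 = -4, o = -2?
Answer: 55/403581 ≈ 0.00013628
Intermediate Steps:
X(D) = 32 (X(D) = -8*(-4) = 32)
S = 7338 (S = 4721 + 2617 = 7338)
E = 32
Z(l, j) = (j - l)/(j + l) (Z(l, j) = (l + (-2*l + j))/(j + l) = (l + (j - 2*l))/(j + l) = (j - l)/(j + l))
1/(S + Z(E, 23)) = 1/(7338 + (23 - 1*32)/(23 + 32)) = 1/(7338 + (23 - 32)/55) = 1/(7338 + (1/55)*(-9)) = 1/(7338 - 9/55) = 1/(403581/55) = 55/403581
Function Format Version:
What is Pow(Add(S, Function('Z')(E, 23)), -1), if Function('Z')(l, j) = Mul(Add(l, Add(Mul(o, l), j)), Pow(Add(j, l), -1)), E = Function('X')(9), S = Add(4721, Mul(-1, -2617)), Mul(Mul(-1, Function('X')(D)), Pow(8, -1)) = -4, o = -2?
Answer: Rational(55, 403581) ≈ 0.00013628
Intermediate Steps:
Function('X')(D) = 32 (Function('X')(D) = Mul(-8, -4) = 32)
S = 7338 (S = Add(4721, 2617) = 7338)
E = 32
Function('Z')(l, j) = Mul(Pow(Add(j, l), -1), Add(j, Mul(-1, l))) (Function('Z')(l, j) = Mul(Add(l, Add(Mul(-2, l), j)), Pow(Add(j, l), -1)) = Mul(Add(l, Add(j, Mul(-2, l))), Pow(Add(j, l), -1)) = Mul(Add(j, Mul(-1, l)), Pow(Add(j, l), -1)) = Mul(Pow(Add(j, l), -1), Add(j, Mul(-1, l))))
Pow(Add(S, Function('Z')(E, 23)), -1) = Pow(Add(7338, Mul(Pow(Add(23, 32), -1), Add(23, Mul(-1, 32)))), -1) = Pow(Add(7338, Mul(Pow(55, -1), Add(23, -32))), -1) = Pow(Add(7338, Mul(Rational(1, 55), -9)), -1) = Pow(Add(7338, Rational(-9, 55)), -1) = Pow(Rational(403581, 55), -1) = Rational(55, 403581)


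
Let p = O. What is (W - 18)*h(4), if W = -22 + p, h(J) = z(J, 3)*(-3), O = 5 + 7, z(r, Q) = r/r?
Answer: 84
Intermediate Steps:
z(r, Q) = 1
O = 12
p = 12
h(J) = -3 (h(J) = 1*(-3) = -3)
W = -10 (W = -22 + 12 = -10)
(W - 18)*h(4) = (-10 - 18)*(-3) = -28*(-3) = 84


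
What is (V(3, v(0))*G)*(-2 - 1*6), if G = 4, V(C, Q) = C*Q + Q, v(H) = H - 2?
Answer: 256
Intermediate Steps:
v(H) = -2 + H
V(C, Q) = Q + C*Q
(V(3, v(0))*G)*(-2 - 1*6) = (((-2 + 0)*(1 + 3))*4)*(-2 - 1*6) = (-2*4*4)*(-2 - 6) = -8*4*(-8) = -32*(-8) = 256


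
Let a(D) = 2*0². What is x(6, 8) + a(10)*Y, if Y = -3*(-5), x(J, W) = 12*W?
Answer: 96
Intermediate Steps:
Y = 15
a(D) = 0 (a(D) = 2*0 = 0)
x(6, 8) + a(10)*Y = 12*8 + 0*15 = 96 + 0 = 96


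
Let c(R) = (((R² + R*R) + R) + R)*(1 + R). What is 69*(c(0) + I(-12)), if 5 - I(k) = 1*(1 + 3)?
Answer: 69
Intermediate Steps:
c(R) = (1 + R)*(2*R + 2*R²) (c(R) = (((R² + R²) + R) + R)*(1 + R) = ((2*R² + R) + R)*(1 + R) = ((R + 2*R²) + R)*(1 + R) = (2*R + 2*R²)*(1 + R) = (1 + R)*(2*R + 2*R²))
I(k) = 1 (I(k) = 5 - (1 + 3) = 5 - 4 = 1)
69*(c(0) + I(-12)) = 69*(2*0*(1 + 0² + 2*0) + 1) = 69*(2*0*(1 + 0 + 0) + 1) = 69*(2*0*1 + 1) = 69*(0 + 1) = 69*1 = 69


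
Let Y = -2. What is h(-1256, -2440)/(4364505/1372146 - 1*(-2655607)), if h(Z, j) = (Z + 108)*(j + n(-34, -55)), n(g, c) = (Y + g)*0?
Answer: 1281181867840/1214628295709 ≈ 1.0548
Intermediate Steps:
n(g, c) = 0 (n(g, c) = (-2 + g)*0 = 0)
h(Z, j) = j*(108 + Z) (h(Z, j) = (Z + 108)*(j + 0) = (108 + Z)*j = j*(108 + Z))
h(-1256, -2440)/(4364505/1372146 - 1*(-2655607)) = (-2440*(108 - 1256))/(4364505/1372146 - 1*(-2655607)) = (-2440*(-1148))/(4364505*(1/1372146) + 2655607) = 2801120/(1454835/457382 + 2655607) = 2801120/(1214628295709/457382) = 2801120*(457382/1214628295709) = 1281181867840/1214628295709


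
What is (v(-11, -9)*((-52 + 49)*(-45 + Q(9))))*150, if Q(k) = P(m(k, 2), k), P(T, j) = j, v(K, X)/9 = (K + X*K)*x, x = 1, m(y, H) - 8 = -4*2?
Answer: 12830400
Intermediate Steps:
m(y, H) = 0 (m(y, H) = 8 - 4*2 = 8 - 8 = 0)
v(K, X) = 9*K + 9*K*X (v(K, X) = 9*((K + X*K)*1) = 9*((K + K*X)*1) = 9*(K + K*X) = 9*K + 9*K*X)
Q(k) = k
(v(-11, -9)*((-52 + 49)*(-45 + Q(9))))*150 = ((9*(-11)*(1 - 9))*((-52 + 49)*(-45 + 9)))*150 = ((9*(-11)*(-8))*(-3*(-36)))*150 = (792*108)*150 = 85536*150 = 12830400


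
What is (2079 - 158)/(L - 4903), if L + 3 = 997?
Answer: -1921/3909 ≈ -0.49143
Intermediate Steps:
L = 994 (L = -3 + 997 = 994)
(2079 - 158)/(L - 4903) = (2079 - 158)/(994 - 4903) = 1921/(-3909) = 1921*(-1/3909) = -1921/3909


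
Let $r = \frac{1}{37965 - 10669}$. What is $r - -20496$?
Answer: $\frac{559458817}{27296} \approx 20496.0$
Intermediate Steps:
$r = \frac{1}{27296}$ ($r = \frac{1}{37965 - 10669} = \frac{1}{27296} \approx 3.6635 \cdot 10^{-5}$)
$r - -20496 = \frac{1}{27296} - -20496 = \frac{1}{27296} + 20496 = \frac{559458817}{27296}$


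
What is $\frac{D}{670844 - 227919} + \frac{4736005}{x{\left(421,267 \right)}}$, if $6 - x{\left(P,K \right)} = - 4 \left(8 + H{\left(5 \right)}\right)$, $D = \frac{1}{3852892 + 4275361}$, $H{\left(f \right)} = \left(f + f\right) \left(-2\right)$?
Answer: $- \frac{2435799399387242869}{21601238760150} \approx -1.1276 \cdot 10^{5}$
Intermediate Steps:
$H{\left(f \right)} = - 4 f$ ($H{\left(f \right)} = 2 f \left(-2\right) = - 4 f$)
$D = \frac{1}{8128253} \approx 1.2303 \cdot 10^{-7}$
$x{\left(P,K \right)} = -42$ ($x{\left(P,K \right)} = 6 - - 4 \left(8 - 20\right) = 6 - \left(-4\right) \left(-12\right) = 6 - 48 = -42$)
$\frac{D}{670844 - 227919} + \frac{4736005}{x{\left(421,267 \right)}} = \frac{1}{8128253 \left(670844 - 227919\right)} + \frac{4736005}{-42} = \frac{1}{8128253 \cdot 442925} + 4736005 \left(- \frac{1}{42}\right) = \frac{1}{8128253} \cdot \frac{1}{442925} - \frac{4736005}{42} = \frac{1}{3600206460025} - \frac{4736005}{42} = - \frac{2435799399387242869}{21601238760150}$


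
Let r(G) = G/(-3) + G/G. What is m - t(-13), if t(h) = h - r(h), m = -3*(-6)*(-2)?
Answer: -53/3 ≈ -17.667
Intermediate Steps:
m = -36 (m = 18*(-2) = -36)
r(G) = 1 - G/3 (r(G) = G*(-⅓) + 1 = -G/3 + 1 = 1 - G/3)
t(h) = -1 + 4*h/3 (t(h) = h - (1 - h/3) = h + (-1 + h/3) = -1 + 4*h/3)
m - t(-13) = -36 - (-1 + (4/3)*(-13)) = -36 - (-1 - 52/3) = -36 - 1*(-55/3) = -36 + 55/3 = -53/3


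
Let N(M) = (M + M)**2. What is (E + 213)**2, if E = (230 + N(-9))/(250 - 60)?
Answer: 420742144/9025 ≈ 46620.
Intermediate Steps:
N(M) = 4*M**2 (N(M) = (2*M)**2 = 4*M**2)
E = 277/95 (E = (230 + 4*(-9)**2)/(250 - 60) = (230 + 4*81)/190 = (230 + 324)*(1/190) = 554*(1/190) = 277/95 ≈ 2.9158)
(E + 213)**2 = (277/95 + 213)**2 = (20512/95)**2 = 420742144/9025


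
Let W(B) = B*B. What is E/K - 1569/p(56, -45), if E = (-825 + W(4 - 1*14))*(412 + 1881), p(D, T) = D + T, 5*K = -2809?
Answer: 87026054/30899 ≈ 2816.5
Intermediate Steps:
W(B) = B²
K = -2809/5 (K = (⅕)*(-2809) = -2809/5 ≈ -561.80)
E = -1662425 (E = (-825 + (4 - 1*14)²)*(412 + 1881) = (-825 + (4 - 14)²)*2293 = (-825 + (-10)²)*2293 = (-825 + 100)*2293 = -725*2293 = -1662425)
E/K - 1569/p(56, -45) = -1662425/(-2809/5) - 1569/(56 - 45) = -1662425*(-5/2809) - 1569/11 = 8312125/2809 - 1569*1/11 = 8312125/2809 - 1569/11 = 87026054/30899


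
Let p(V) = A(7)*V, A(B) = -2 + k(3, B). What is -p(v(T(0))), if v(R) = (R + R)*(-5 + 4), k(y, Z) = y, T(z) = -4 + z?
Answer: -8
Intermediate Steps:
v(R) = -2*R (v(R) = (2*R)*(-1) = -2*R)
A(B) = 1 (A(B) = -2 + 3 = 1)
p(V) = V (p(V) = 1*V = V)
-p(v(T(0))) = -(-2)*(-4 + 0) = -(-2)*(-4) = -1*8 = -8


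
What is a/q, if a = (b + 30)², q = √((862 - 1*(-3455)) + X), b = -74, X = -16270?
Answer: -1936*I*√11953/11953 ≈ -17.708*I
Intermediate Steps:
q = I*√11953 (q = √((862 - 1*(-3455)) - 16270) = √((862 + 3455) - 16270) = √(4317 - 16270) = √(-11953) = I*√11953 ≈ 109.33*I)
a = 1936 (a = (-74 + 30)² = (-44)² = 1936)
a/q = 1936/((I*√11953)) = 1936*(-I*√11953/11953) = -1936*I*√11953/11953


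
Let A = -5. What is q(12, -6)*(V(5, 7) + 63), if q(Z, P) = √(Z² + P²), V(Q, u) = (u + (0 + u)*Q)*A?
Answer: -882*√5 ≈ -1972.2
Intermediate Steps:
V(Q, u) = -5*u - 5*Q*u (V(Q, u) = (u + (0 + u)*Q)*(-5) = (u + u*Q)*(-5) = (u + Q*u)*(-5) = -5*u - 5*Q*u)
q(Z, P) = √(P² + Z²)
q(12, -6)*(V(5, 7) + 63) = √((-6)² + 12²)*(-5*7*(1 + 5) + 63) = √(36 + 144)*(-5*7*6 + 63) = √180*(-210 + 63) = (6*√5)*(-147) = -882*√5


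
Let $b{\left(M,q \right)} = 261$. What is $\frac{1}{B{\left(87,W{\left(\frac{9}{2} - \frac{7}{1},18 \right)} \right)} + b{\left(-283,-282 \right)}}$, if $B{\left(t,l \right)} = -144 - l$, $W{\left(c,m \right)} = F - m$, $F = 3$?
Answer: $\frac{1}{132} \approx 0.0075758$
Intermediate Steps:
$W{\left(c,m \right)} = 3 - m$
$\frac{1}{B{\left(87,W{\left(\frac{9}{2} - \frac{7}{1},18 \right)} \right)} + b{\left(-283,-282 \right)}} = \frac{1}{\left(-144 - \left(3 - 18\right)\right) + 261} = \frac{1}{\left(-144 - -15\right) + 261} = \frac{1}{\left(-144 + 15\right) + 261} = \frac{1}{-129 + 261} = \frac{1}{132}$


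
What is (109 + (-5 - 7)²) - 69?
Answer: 184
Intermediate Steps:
(109 + (-5 - 7)²) - 69 = (109 + (-12)²) - 69 = (109 + 144) - 69 = 253 - 69 = 184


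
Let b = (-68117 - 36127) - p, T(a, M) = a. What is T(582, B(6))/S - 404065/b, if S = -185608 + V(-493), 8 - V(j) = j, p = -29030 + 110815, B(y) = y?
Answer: 74686991077/34435270103 ≈ 2.1689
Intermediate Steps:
p = 81785
V(j) = 8 - j
S = -185107 (S = -185608 + (8 - 1*(-493)) = -185608 + (8 + 493) = -185608 + 501 = -185107)
b = -186029 (b = (-68117 - 36127) - 1*81785 = -104244 - 81785 = -186029)
T(582, B(6))/S - 404065/b = 582/(-185107) - 404065/(-186029) = 582*(-1/185107) - 404065*(-1/186029) = -582/185107 + 404065/186029 = 74686991077/34435270103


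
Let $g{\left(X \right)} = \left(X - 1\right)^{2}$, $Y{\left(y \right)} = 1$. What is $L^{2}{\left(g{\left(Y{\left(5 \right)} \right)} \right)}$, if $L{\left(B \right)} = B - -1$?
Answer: $1$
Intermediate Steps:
$g{\left(X \right)} = \left(-1 + X\right)^{2}$
$L{\left(B \right)} = 1 + B$ ($L{\left(B \right)} = B + 1 = 1 + B$)
$L^{2}{\left(g{\left(Y{\left(5 \right)} \right)} \right)} = \left(1 + \left(-1 + 1\right)^{2}\right)^{2} = \left(1 + 0^{2}\right)^{2} = \left(1 + 0\right)^{2} = 1^{2} = 1$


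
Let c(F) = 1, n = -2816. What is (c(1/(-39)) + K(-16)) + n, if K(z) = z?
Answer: -2831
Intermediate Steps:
(c(1/(-39)) + K(-16)) + n = (1 - 16) - 2816 = -15 - 2816 = -2831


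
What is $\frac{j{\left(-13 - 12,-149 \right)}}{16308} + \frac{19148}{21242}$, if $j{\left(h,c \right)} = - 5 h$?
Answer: $\frac{157460417}{173207268} \approx 0.90909$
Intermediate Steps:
$\frac{j{\left(-13 - 12,-149 \right)}}{16308} + \frac{19148}{21242} = \frac{\left(-5\right) \left(-13 - 12\right)}{16308} + \frac{19148}{21242} = - 5 \left(-13 - 12\right) \frac{1}{16308} + 19148 \cdot \frac{1}{21242} = \left(-5\right) \left(-25\right) \frac{1}{16308} + \frac{9574}{10621} = 125 \cdot \frac{1}{16308} + \frac{9574}{10621} = \frac{125}{16308} + \frac{9574}{10621} = \frac{157460417}{173207268}$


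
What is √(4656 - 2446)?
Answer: √2210 ≈ 47.011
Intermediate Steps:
√(4656 - 2446) = √2210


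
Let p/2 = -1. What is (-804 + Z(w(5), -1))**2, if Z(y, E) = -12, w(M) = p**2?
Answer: 665856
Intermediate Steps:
p = -2 (p = 2*(-1) = -2)
w(M) = 4 (w(M) = (-2)**2 = 4)
(-804 + Z(w(5), -1))**2 = (-804 - 12)**2 = (-816)**2 = 665856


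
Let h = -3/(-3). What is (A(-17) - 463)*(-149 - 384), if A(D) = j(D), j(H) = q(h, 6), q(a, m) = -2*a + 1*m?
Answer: 244647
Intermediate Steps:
h = 1 (h = -3*(-1/3) = 1)
q(a, m) = m - 2*a (q(a, m) = -2*a + m = m - 2*a)
j(H) = 4 (j(H) = 6 - 2*1 = 6 - 2 = 4)
A(D) = 4
(A(-17) - 463)*(-149 - 384) = (4 - 463)*(-149 - 384) = -459*(-533) = 244647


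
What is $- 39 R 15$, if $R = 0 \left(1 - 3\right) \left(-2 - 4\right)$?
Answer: $0$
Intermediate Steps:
$R = 0$ ($R = 0 \left(\left(-2\right) \left(-6\right)\right) = 0 \cdot 12 = 0$)
$- 39 R 15 = \left(-39\right) 0 \cdot 15 = 0 \cdot 15 = 0$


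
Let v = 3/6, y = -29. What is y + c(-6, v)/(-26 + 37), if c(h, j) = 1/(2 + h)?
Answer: -1277/44 ≈ -29.023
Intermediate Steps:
v = ½ (v = 3*(⅙) = ½ ≈ 0.50000)
y + c(-6, v)/(-26 + 37) = -29 + 1/((2 - 6)*(-26 + 37)) = -29 + 1/(-4*11) = -29 - ¼*1/11 = -29 - 1/44 = -1277/44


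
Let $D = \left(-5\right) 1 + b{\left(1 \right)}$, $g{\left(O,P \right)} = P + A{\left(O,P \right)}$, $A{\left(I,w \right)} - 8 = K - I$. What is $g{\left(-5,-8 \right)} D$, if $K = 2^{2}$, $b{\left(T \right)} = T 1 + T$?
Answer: $-27$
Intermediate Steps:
$b{\left(T \right)} = 2 T$ ($b{\left(T \right)} = T + T = 2 T$)
$K = 4$
$A{\left(I,w \right)} = 12 - I$ ($A{\left(I,w \right)} = 8 - \left(-4 + I\right) = 12 - I$)
$g{\left(O,P \right)} = 12 + P - O$ ($g{\left(O,P \right)} = P - \left(-12 + O\right) = 12 + P - O$)
$D = -3$ ($D = \left(-5\right) 1 + 2 \cdot 1 = -5 + 2 = -3$)
$g{\left(-5,-8 \right)} D = \left(12 - 8 - -5\right) \left(-3\right) = \left(12 - 8 + 5\right) \left(-3\right) = 9 \left(-3\right) = -27$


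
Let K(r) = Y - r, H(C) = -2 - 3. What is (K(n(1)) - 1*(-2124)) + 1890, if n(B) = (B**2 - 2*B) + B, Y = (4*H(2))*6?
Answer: 3894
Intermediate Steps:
H(C) = -5
Y = -120 (Y = (4*(-5))*6 = -20*6 = -120)
n(B) = B**2 - B
K(r) = -120 - r
(K(n(1)) - 1*(-2124)) + 1890 = ((-120 - (-1 + 1)) - 1*(-2124)) + 1890 = ((-120 - 0) + 2124) + 1890 = ((-120 - 1*0) + 2124) + 1890 = ((-120 + 0) + 2124) + 1890 = (-120 + 2124) + 1890 = 2004 + 1890 = 3894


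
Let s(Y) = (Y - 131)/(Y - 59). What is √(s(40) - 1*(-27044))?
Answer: 3*√1084957/19 ≈ 164.47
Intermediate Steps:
s(Y) = (-131 + Y)/(-59 + Y)
√(s(40) - 1*(-27044)) = √((-131 + 40)/(-59 + 40) - 1*(-27044)) = √(-91/(-19) + 27044) = √(-1/19*(-91) + 27044) = √(91/19 + 27044) = √(513927/19) = 3*√1084957/19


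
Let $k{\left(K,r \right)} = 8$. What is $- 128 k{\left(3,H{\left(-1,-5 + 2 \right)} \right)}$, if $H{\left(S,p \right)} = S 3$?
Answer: $-1024$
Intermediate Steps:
$H{\left(S,p \right)} = 3 S$
$- 128 k{\left(3,H{\left(-1,-5 + 2 \right)} \right)} = \left(-128\right) 8 = -1024$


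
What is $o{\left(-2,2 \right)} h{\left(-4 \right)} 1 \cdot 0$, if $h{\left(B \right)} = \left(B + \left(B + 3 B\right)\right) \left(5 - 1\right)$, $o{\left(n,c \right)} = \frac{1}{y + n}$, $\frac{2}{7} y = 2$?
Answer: $0$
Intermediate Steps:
$y = 7$ ($y = \frac{7}{2} \cdot 2 = 7$)
$o{\left(n,c \right)} = \frac{1}{7 + n}$
$h{\left(B \right)} = 20 B$ ($h{\left(B \right)} = \left(B + 4 B\right) 4 = 5 B 4 = 20 B$)
$o{\left(-2,2 \right)} h{\left(-4 \right)} 1 \cdot 0 = \frac{20 \left(-4\right)}{7 - 2} \cdot 1 \cdot 0 = \frac{1}{5} \left(-80\right) 0 = \left(-16\right) 0 = 0$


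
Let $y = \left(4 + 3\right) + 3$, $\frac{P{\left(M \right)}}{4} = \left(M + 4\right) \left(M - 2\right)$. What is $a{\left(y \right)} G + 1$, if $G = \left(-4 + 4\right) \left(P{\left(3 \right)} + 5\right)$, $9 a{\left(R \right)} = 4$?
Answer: $1$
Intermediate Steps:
$P{\left(M \right)} = 4 \left(-2 + M\right) \left(4 + M\right)$ ($P{\left(M \right)} = 4 \left(M + 4\right) \left(M - 2\right) = 4 \left(4 + M\right) \left(-2 + M\right) = 4 \left(-2 + M\right) \left(4 + M\right)$)
$y = 10$ ($y = 7 + 3 = 10$)
$a{\left(R \right)} = \frac{4}{9}$ ($a{\left(R \right)} = \frac{1}{9} \cdot 4 = \frac{4}{9}$)
$G = 0$ ($G = \left(-4 + 4\right) \left(\left(-32 + 4 \cdot 3^{2} + 8 \cdot 3\right) + 5\right) = 0 \left(\left(-32 + 4 \cdot 9 + 24\right) + 5\right) = 0 \left(\left(-32 + 36 + 24\right) + 5\right) = 0 \left(28 + 5\right) = 0 \cdot 33 = 0$)
$a{\left(y \right)} G + 1 = \frac{4}{9} \cdot 0 + 1 = 0 + 1 = 1$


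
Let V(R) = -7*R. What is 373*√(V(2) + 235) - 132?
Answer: -132 + 373*√221 ≈ 5413.0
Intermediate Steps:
373*√(V(2) + 235) - 132 = 373*√(-7*2 + 235) - 132 = 373*√(-14 + 235) - 132 = 373*√221 - 132 = -132 + 373*√221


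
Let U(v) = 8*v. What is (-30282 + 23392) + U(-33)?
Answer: -7154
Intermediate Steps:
(-30282 + 23392) + U(-33) = (-30282 + 23392) + 8*(-33) = -6890 - 264 = -7154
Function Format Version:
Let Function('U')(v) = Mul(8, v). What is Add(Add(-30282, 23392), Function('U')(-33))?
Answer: -7154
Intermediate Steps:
Add(Add(-30282, 23392), Function('U')(-33)) = Add(Add(-30282, 23392), Mul(8, -33)) = Add(-6890, -264) = -7154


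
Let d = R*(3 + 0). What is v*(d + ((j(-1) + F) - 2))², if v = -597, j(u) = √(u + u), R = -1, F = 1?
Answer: -8358 + 4776*I*√2 ≈ -8358.0 + 6754.3*I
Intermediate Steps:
j(u) = √2*√u (j(u) = √(2*u) = √2*√u)
d = -3 (d = -(3 + 0) = -1*3 = -3)
v*(d + ((j(-1) + F) - 2))² = -597*(-3 + ((√2*√(-1) + 1) - 2))² = -597*(-3 + ((√2*I + 1) - 2))² = -597*(-3 + ((I*√2 + 1) - 2))² = -597*(-3 + ((1 + I*√2) - 2))² = -597*(-3 + (-1 + I*√2))² = -597*(-4 + I*√2)²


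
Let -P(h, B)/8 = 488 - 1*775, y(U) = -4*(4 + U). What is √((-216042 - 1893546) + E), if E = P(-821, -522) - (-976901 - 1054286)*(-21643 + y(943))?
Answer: I*√51657223889 ≈ 2.2728e+5*I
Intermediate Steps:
y(U) = -16 - 4*U
P(h, B) = 2296 (P(h, B) = -8*(488 - 1*775) = -8*(488 - 775) = -8*(-287) = 2296)
E = -51655114301 (E = 2296 - (-976901 - 1054286)*(-21643 + (-16 - 4*943)) = 2296 - (-2031187)*(-21643 + (-16 - 3772)) = 2296 - (-2031187)*(-21643 - 3788) = 2296 - (-2031187)*(-25431) = 2296 - 1*51655116597 = 2296 - 51655116597 = -51655114301)
√((-216042 - 1893546) + E) = √((-216042 - 1893546) - 51655114301) = √(-2109588 - 51655114301) = √(-51657223889) = I*√51657223889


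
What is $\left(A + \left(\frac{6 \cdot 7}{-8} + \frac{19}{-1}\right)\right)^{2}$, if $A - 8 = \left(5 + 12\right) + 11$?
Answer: $\frac{2209}{16} \approx 138.06$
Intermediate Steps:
$A = 36$ ($A = 8 + \left(\left(5 + 12\right) + 11\right) = 8 + \left(17 + 11\right) = 8 + 28 = 36$)
$\left(A + \left(\frac{6 \cdot 7}{-8} + \frac{19}{-1}\right)\right)^{2} = \left(36 + \left(\frac{6 \cdot 7}{-8} + \frac{19}{-1}\right)\right)^{2} = \left(36 + \left(42 \left(- \frac{1}{8}\right) + 19 \left(-1\right)\right)\right)^{2} = \left(36 - \frac{97}{4}\right)^{2} = \left(\frac{47}{4}\right)^{2} = \frac{2209}{16}$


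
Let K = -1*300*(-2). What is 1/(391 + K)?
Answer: 1/991 ≈ 0.0010091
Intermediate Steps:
K = 600 (K = -300*(-2) = 600)
1/(391 + K) = 1/(391 + 600) = 1/991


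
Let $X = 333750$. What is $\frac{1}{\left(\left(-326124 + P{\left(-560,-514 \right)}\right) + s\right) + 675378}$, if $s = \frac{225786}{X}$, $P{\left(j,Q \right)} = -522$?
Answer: $\frac{55625}{19398255131} \approx 2.8675 \cdot 10^{-6}$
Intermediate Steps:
$s = \frac{37631}{55625}$ ($s = \frac{225786}{333750} = 225786 \cdot \frac{1}{333750} = \frac{37631}{55625} \approx 0.67651$)
$\frac{1}{\left(\left(-326124 + P{\left(-560,-514 \right)}\right) + s\right) + 675378} = \frac{1}{\left(\left(-326124 - 522\right) + \frac{37631}{55625}\right) + 675378} = \frac{1}{\left(-326646 + \frac{37631}{55625}\right) + 675378} = \frac{1}{- \frac{18169646119}{55625} + 675378} = \frac{1}{\frac{19398255131}{55625}} = \frac{55625}{19398255131}$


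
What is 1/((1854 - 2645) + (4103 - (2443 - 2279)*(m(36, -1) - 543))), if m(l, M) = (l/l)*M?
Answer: 1/92528 ≈ 1.0808e-5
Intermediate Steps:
m(l, M) = M (m(l, M) = 1*M = M)
1/((1854 - 2645) + (4103 - (2443 - 2279)*(m(36, -1) - 543))) = 1/((1854 - 2645) + (4103 - (2443 - 2279)*(-1 - 543))) = 1/(-791 + (4103 - 164*(-544))) = 1/(-791 + (4103 - 1*(-89216))) = 1/(-791 + (4103 + 89216)) = 1/(-791 + 93319) = 1/92528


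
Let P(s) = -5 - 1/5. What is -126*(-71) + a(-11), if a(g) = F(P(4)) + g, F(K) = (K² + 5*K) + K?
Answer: 223271/25 ≈ 8930.8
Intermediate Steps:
P(s) = -26/5 (P(s) = -5 - 1*⅕ = -5 - ⅕ = -26/5)
F(K) = K² + 6*K
a(g) = -104/25 + g (a(g) = -26*(6 - 26/5)/5 + g = -26/5*⅘ + g = -104/25 + g)
-126*(-71) + a(-11) = -126*(-71) + (-104/25 - 11) = 8946 - 379/25 = 223271/25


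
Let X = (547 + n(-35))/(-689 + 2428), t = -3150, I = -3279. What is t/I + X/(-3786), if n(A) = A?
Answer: 3456243542/3598076211 ≈ 0.96058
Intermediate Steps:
X = 512/1739 (X = (547 - 35)/(-689 + 2428) = 512/1739 ≈ 0.29442)
t/I + X/(-3786) = -3150/(-3279) + (512/1739)/(-3786) = -3150*(-1/3279) + (512/1739)*(-1/3786) = 1050/1093 - 256/3291927 = 3456243542/3598076211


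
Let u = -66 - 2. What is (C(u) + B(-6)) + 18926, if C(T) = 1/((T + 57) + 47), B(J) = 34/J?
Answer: 681133/36 ≈ 18920.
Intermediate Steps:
u = -68
C(T) = 1/(104 + T) (C(T) = 1/((57 + T) + 47) = 1/(104 + T))
(C(u) + B(-6)) + 18926 = (1/(104 - 68) + 34/(-6)) + 18926 = (1/36 + 34*(-⅙)) + 18926 = (1/36 - 17/3) + 18926 = -203/36 + 18926 = 681133/36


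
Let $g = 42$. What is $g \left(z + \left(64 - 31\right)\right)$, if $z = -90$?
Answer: $-2394$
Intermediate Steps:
$g \left(z + \left(64 - 31\right)\right) = 42 \left(-90 + \left(64 - 31\right)\right) = 42 \left(-90 + 33\right) = 42 \left(-57\right) = -2394$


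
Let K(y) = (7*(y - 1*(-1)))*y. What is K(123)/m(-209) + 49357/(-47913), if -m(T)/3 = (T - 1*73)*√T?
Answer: -49357/47913 - 17794*I*√209/29469 ≈ -1.0301 - 8.7293*I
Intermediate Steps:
m(T) = -3*√T*(-73 + T) (m(T) = -3*(T - 1*73)*√T = -3*(T - 73)*√T = -3*(-73 + T)*√T = -3*√T*(-73 + T))
K(y) = y*(7 + 7*y) (K(y) = (7*(y + 1))*y = (7*(1 + y))*y = (7 + 7*y)*y = y*(7 + 7*y))
K(123)/m(-209) + 49357/(-47913) = (7*123*(1 + 123))/((3*√(-209)*(73 - 1*(-209)))) + 49357/(-47913) = (7*123*124)/((3*(I*√209)*(73 + 209))) + 49357*(-1/47913) = 106764/((3*(I*√209)*282)) - 49357/47913 = 106764/((846*I*√209)) - 49357/47913 = 106764*(-I*√209/176814) - 49357/47913 = -17794*I*√209/29469 - 49357/47913 = -49357/47913 - 17794*I*√209/29469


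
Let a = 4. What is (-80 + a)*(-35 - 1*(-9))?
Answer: 1976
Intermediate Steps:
(-80 + a)*(-35 - 1*(-9)) = (-80 + 4)*(-35 - 1*(-9)) = -76*(-35 + 9) = -76*(-26) = 1976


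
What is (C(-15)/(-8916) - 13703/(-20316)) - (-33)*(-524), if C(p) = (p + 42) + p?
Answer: -261008913083/15094788 ≈ -17291.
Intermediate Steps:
C(p) = 42 + 2*p (C(p) = (42 + p) + p = 42 + 2*p)
(C(-15)/(-8916) - 13703/(-20316)) - (-33)*(-524) = ((42 + 2*(-15))/(-8916) - 13703/(-20316)) - (-33)*(-524) = ((42 - 30)*(-1/8916) - 13703*(-1/20316)) - 1*17292 = (12*(-1/8916) + 13703/20316) - 17292 = (-1/743 + 13703/20316) - 17292 = 10161013/15094788 - 17292 = -261008913083/15094788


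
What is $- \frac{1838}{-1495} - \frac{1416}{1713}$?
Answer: $\frac{343858}{853645} \approx 0.40281$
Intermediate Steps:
$- \frac{1838}{-1495} - \frac{1416}{1713} = \left(-1838\right) \left(- \frac{1}{1495}\right) - \frac{472}{571} = \frac{1838}{1495} - \frac{472}{571} = \frac{343858}{853645}$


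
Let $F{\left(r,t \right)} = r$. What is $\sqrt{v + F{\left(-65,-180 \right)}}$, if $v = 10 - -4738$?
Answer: $\sqrt{4683} \approx 68.432$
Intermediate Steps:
$v = 4748$ ($v = 10 + 4738 = 4748$)
$\sqrt{v + F{\left(-65,-180 \right)}} = \sqrt{4748 - 65} = \sqrt{4683}$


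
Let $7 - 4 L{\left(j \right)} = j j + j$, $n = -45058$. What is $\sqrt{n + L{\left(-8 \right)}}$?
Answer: $\frac{i \sqrt{180281}}{2} \approx 212.3 i$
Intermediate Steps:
$L{\left(j \right)} = \frac{7}{4} - \frac{j}{4} - \frac{j^{2}}{4}$ ($L{\left(j \right)} = \frac{7}{4} - \frac{j j + j}{4} = \frac{7}{4} - \frac{j^{2} + j}{4} = \frac{7}{4} - \frac{j + j^{2}}{4} = \frac{7}{4} - \left(\frac{j}{4} + \frac{j^{2}}{4}\right) = \frac{7}{4} - \frac{j}{4} - \frac{j^{2}}{4}$)
$\sqrt{n + L{\left(-8 \right)}} = \sqrt{-45058 - \left(- \frac{15}{4} + 16\right)} = \sqrt{-45058 + \left(\frac{7}{4} + 2 - 16\right)} = \sqrt{-45058 - \frac{49}{4}} = \sqrt{- \frac{180281}{4}} = \frac{i \sqrt{180281}}{2}$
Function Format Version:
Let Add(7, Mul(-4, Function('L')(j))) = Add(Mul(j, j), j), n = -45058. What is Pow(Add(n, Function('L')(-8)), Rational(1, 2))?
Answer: Mul(Rational(1, 2), I, Pow(180281, Rational(1, 2))) ≈ Mul(212.30, I)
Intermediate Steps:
Function('L')(j) = Add(Rational(7, 4), Mul(Rational(-1, 4), j), Mul(Rational(-1, 4), Pow(j, 2))) (Function('L')(j) = Add(Rational(7, 4), Mul(Rational(-1, 4), Add(Mul(j, j), j))) = Add(Rational(7, 4), Mul(Rational(-1, 4), Add(Pow(j, 2), j))) = Add(Rational(7, 4), Mul(Rational(-1, 4), Add(j, Pow(j, 2)))) = Add(Rational(7, 4), Add(Mul(Rational(-1, 4), j), Mul(Rational(-1, 4), Pow(j, 2)))) = Add(Rational(7, 4), Mul(Rational(-1, 4), j), Mul(Rational(-1, 4), Pow(j, 2))))
Pow(Add(n, Function('L')(-8)), Rational(1, 2)) = Pow(Add(-45058, Add(Rational(7, 4), Mul(Rational(-1, 4), -8), Mul(Rational(-1, 4), Pow(-8, 2)))), Rational(1, 2)) = Pow(Add(-45058, Add(Rational(7, 4), 2, Mul(Rational(-1, 4), 64))), Rational(1, 2)) = Pow(Add(-45058, Add(Rational(7, 4), 2, -16)), Rational(1, 2)) = Pow(Add(-45058, Rational(-49, 4)), Rational(1, 2)) = Pow(Rational(-180281, 4), Rational(1, 2)) = Mul(Rational(1, 2), I, Pow(180281, Rational(1, 2)))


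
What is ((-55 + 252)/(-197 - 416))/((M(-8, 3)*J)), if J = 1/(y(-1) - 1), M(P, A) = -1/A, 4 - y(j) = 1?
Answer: 1182/613 ≈ 1.9282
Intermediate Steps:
y(j) = 3 (y(j) = 4 - 1*1 = 4 - 1 = 3)
J = ½ (J = 1/(3 - 1) = 1/2 = ½ ≈ 0.50000)
((-55 + 252)/(-197 - 416))/((M(-8, 3)*J)) = ((-55 + 252)/(-197 - 416))/((-1/3*(½))) = (197/(-613))/((-1*⅓*(½))) = (197*(-1/613))/((-⅓*½)) = -197/(613*(-⅙)) = -197/613*(-6) = 1182/613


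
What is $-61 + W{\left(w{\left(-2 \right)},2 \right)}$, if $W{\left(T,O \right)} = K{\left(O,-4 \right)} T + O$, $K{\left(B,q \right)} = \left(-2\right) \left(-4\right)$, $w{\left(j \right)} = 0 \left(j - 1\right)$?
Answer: $-59$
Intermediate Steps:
$w{\left(j \right)} = 0$ ($w{\left(j \right)} = 0 \left(-1 + j\right) = 0$)
$K{\left(B,q \right)} = 8$
$W{\left(T,O \right)} = O + 8 T$ ($W{\left(T,O \right)} = 8 T + O = O + 8 T$)
$-61 + W{\left(w{\left(-2 \right)},2 \right)} = -61 + \left(2 + 8 \cdot 0\right) = -61 + \left(2 + 0\right) = -61 + 2 = -59$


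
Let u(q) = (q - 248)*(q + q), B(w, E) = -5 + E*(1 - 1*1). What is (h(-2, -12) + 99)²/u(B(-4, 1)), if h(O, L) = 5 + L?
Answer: 184/55 ≈ 3.3455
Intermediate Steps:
B(w, E) = -5 (B(w, E) = -5 + E*(1 - 1) = -5 + E*0 = -5 + 0 = -5)
u(q) = 2*q*(-248 + q) (u(q) = (-248 + q)*(2*q) = 2*q*(-248 + q))
(h(-2, -12) + 99)²/u(B(-4, 1)) = ((5 - 12) + 99)²/((2*(-5)*(-248 - 5))) = (-7 + 99)²/((2*(-5)*(-253))) = 92²/2530 = 8464*(1/2530) = 184/55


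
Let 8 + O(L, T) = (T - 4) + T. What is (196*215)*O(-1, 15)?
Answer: 758520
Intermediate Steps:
O(L, T) = -12 + 2*T (O(L, T) = -8 + ((T - 4) + T) = -8 + ((-4 + T) + T) = -8 + (-4 + 2*T) = -12 + 2*T)
(196*215)*O(-1, 15) = (196*215)*(-12 + 2*15) = 42140*(-12 + 30) = 42140*18 = 758520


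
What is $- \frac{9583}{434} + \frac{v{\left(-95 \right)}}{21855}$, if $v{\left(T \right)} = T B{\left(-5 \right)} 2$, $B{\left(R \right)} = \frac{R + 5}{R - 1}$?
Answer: $- \frac{1369}{62} \approx -22.081$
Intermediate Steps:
$B{\left(R \right)} = \frac{5 + R}{-1 + R}$
$v{\left(T \right)} = 0$ ($v{\left(T \right)} = T \frac{5 - 5}{-1 - 5} \cdot 2 = T \frac{1}{-6} \cdot 0 \cdot 2 = T \left(\left(- \frac{1}{6}\right) 0\right) 2 = T 0 \cdot 2 = 0 \cdot 2 = 0$)
$- \frac{9583}{434} + \frac{v{\left(-95 \right)}}{21855} = - \frac{9583}{434} + \frac{0}{21855} = \left(-9583\right) \frac{1}{434} + 0 \cdot \frac{1}{21855} = - \frac{1369}{62} + 0 = - \frac{1369}{62}$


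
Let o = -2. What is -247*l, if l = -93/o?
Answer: -22971/2 ≈ -11486.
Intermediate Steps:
l = 93/2 (l = -93/(-2) = -93*(-1/2) = 93/2 ≈ 46.500)
-247*l = -247*93/2 = -22971/2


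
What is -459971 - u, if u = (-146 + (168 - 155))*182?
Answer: -435765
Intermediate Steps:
u = -24206 (u = (-146 + 13)*182 = -133*182 = -24206)
-459971 - u = -459971 - 1*(-24206) = -459971 + 24206 = -435765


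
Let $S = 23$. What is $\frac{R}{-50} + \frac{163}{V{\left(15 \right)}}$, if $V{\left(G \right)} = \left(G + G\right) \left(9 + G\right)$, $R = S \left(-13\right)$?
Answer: $\frac{22343}{3600} \approx 6.2064$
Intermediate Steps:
$R = -299$ ($R = 23 \left(-13\right) = -299$)
$V{\left(G \right)} = 2 G \left(9 + G\right)$
$\frac{R}{-50} + \frac{163}{V{\left(15 \right)}} = - \frac{299}{-50} + \frac{163}{2 \cdot 15 \left(9 + 15\right)} = \left(-299\right) \left(- \frac{1}{50}\right) + \frac{163}{2 \cdot 15 \cdot 24} = \frac{299}{50} + \frac{163}{720} = \frac{22343}{3600}$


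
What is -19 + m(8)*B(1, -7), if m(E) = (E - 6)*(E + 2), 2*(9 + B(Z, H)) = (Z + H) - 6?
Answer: -319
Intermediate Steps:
B(Z, H) = -12 + H/2 + Z/2 (B(Z, H) = -9 + ((Z + H) - 6)/2 = -9 + ((H + Z) - 6)/2 = -9 + (-6 + H + Z)/2 = -9 + (-3 + H/2 + Z/2) = -12 + H/2 + Z/2)
m(E) = (-6 + E)*(2 + E)
-19 + m(8)*B(1, -7) = -19 + (-12 + 8² - 4*8)*(-12 + (½)*(-7) + (½)*1) = -19 + (-12 + 64 - 32)*(-12 - 7/2 + ½) = -19 + 20*(-15) = -19 - 300 = -319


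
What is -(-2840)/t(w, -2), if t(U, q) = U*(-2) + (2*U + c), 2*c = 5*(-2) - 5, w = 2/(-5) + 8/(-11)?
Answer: -1136/3 ≈ -378.67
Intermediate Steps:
w = -62/55 (w = 2*(-⅕) + 8*(-1/11) = -⅖ - 8/11 = -62/55 ≈ -1.1273)
c = -15/2 (c = (5*(-2) - 5)/2 = (-10 - 5)/2 = (½)*(-15) = -15/2 ≈ -7.5000)
t(U, q) = -15/2 (t(U, q) = U*(-2) + (2*U - 15/2) = -2*U + (-15/2 + 2*U) = -15/2)
-(-2840)/t(w, -2) = -(-2840)/(-15/2) = -(-2840)*(-2)/15 = -10*568/15 = -1136/3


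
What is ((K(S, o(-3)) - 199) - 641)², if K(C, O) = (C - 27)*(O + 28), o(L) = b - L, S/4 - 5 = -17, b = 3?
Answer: 11492100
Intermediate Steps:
S = -48 (S = 20 + 4*(-17) = 20 - 68 = -48)
o(L) = 3 - L
K(C, O) = (-27 + C)*(28 + O)
((K(S, o(-3)) - 199) - 641)² = (((-756 - 27*(3 - 1*(-3)) + 28*(-48) - 48*(3 - 1*(-3))) - 199) - 641)² = (((-756 - 27*(3 + 3) - 1344 - 48*(3 + 3)) - 199) - 641)² = (((-756 - 27*6 - 1344 - 48*6) - 199) - 641)² = (((-756 - 162 - 1344 - 288) - 199) - 641)² = ((-2550 - 199) - 641)² = (-2749 - 641)² = (-3390)² = 11492100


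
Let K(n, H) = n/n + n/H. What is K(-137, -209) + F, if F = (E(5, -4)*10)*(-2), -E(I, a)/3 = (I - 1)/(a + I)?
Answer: 50506/209 ≈ 241.66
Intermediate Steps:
E(I, a) = -3*(-1 + I)/(I + a) (E(I, a) = -3*(I - 1)/(a + I) = -3*(-1 + I)/(I + a))
K(n, H) = 1 + n/H
F = 240 (F = ((3*(1 - 1*5)/(5 - 4))*10)*(-2) = ((3*(1 - 5)/1)*10)*(-2) = ((3*1*(-4))*10)*(-2) = -12*10*(-2) = -120*(-2) = 240)
K(-137, -209) + F = (-209 - 137)/(-209) + 240 = -1/209*(-346) + 240 = 346/209 + 240 = 50506/209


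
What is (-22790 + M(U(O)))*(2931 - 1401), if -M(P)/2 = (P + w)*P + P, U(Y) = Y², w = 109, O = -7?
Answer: -58709160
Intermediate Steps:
M(P) = -2*P - 2*P*(109 + P) (M(P) = -2*((P + 109)*P + P) = -2*((109 + P)*P + P) = -2*(P*(109 + P) + P) = -2*(P + P*(109 + P)) = -2*P - 2*P*(109 + P))
(-22790 + M(U(O)))*(2931 - 1401) = (-22790 - 2*(-7)²*(110 + (-7)²))*(2931 - 1401) = (-22790 - 2*49*(110 + 49))*1530 = (-22790 - 2*49*159)*1530 = (-22790 - 15582)*1530 = -38372*1530 = -58709160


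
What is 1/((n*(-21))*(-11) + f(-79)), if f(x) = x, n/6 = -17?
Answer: -1/23641 ≈ -4.2299e-5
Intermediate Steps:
n = -102 (n = 6*(-17) = -102)
1/((n*(-21))*(-11) + f(-79)) = 1/(-102*(-21)*(-11) - 79) = 1/(2142*(-11) - 79) = 1/(-23562 - 79) = 1/(-23641) = -1/23641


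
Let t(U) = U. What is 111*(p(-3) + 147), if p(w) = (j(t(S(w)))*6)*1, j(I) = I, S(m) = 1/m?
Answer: 16095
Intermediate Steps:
S(m) = 1/m
p(w) = 6/w (p(w) = (6/w)*1 = 6/w)
111*(p(-3) + 147) = 111*(6/(-3) + 147) = 111*(6*(-⅓) + 147) = 111*(-2 + 147) = 111*145 = 16095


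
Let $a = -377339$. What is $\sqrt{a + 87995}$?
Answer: $8 i \sqrt{4521} \approx 537.91 i$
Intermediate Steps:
$\sqrt{a + 87995} = \sqrt{-377339 + 87995} = \sqrt{-289344} = 8 i \sqrt{4521}$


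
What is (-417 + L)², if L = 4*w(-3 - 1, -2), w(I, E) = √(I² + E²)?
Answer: 174209 - 6672*√5 ≈ 1.5929e+5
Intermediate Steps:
w(I, E) = √(E² + I²)
L = 8*√5 (L = 4*√((-2)² + (-3 - 1)²) = 4*√(4 + (-4)²) = 4*√(4 + 16) = 4*√20 = 4*(2*√5) = 8*√5 ≈ 17.889)
(-417 + L)² = (-417 + 8*√5)²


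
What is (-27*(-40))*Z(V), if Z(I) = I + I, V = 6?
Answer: 12960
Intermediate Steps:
Z(I) = 2*I
(-27*(-40))*Z(V) = (-27*(-40))*(2*6) = 1080*12 = 12960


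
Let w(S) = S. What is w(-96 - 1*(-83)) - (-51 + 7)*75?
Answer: 3287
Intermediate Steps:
w(-96 - 1*(-83)) - (-51 + 7)*75 = (-96 - 1*(-83)) - (-51 + 7)*75 = (-96 + 83) - (-44)*75 = -13 - 1*(-3300) = -13 + 3300 = 3287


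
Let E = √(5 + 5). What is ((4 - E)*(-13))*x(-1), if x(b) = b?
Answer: 52 - 13*√10 ≈ 10.890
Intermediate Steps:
E = √10 ≈ 3.1623
((4 - E)*(-13))*x(-1) = ((4 - √10)*(-13))*(-1) = (-52 + 13*√10)*(-1) = 52 - 13*√10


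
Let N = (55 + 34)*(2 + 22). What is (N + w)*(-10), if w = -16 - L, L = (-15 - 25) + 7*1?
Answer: -21530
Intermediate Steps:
L = -33 (L = -40 + 7 = -33)
N = 2136 (N = 89*24 = 2136)
w = 17 (w = -16 - 1*(-33) = -16 + 33 = 17)
(N + w)*(-10) = (2136 + 17)*(-10) = 2153*(-10) = -21530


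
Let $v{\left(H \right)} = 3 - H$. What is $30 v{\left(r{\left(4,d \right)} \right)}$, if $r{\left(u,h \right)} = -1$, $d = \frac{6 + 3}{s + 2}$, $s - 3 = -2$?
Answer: $120$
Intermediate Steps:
$s = 1$ ($s = 3 - 2 = 1$)
$d = 3$ ($d = \frac{6 + 3}{1 + 2} = \frac{9}{3} = 9 \cdot \frac{1}{3} = 3$)
$30 v{\left(r{\left(4,d \right)} \right)} = 30 \left(3 - -1\right) = 30 \left(3 + 1\right) = 30 \cdot 4 = 120$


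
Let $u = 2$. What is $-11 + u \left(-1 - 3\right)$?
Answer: $-19$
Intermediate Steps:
$-11 + u \left(-1 - 3\right) = -11 + 2 \left(-1 - 3\right) = -11 + 2 \left(-4\right) = -11 - 8 = -19$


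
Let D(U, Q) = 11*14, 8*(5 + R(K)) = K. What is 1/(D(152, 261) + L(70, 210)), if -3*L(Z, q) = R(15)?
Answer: 24/3721 ≈ 0.0064499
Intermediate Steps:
R(K) = -5 + K/8
L(Z, q) = 25/24 (L(Z, q) = -(-5 + (⅛)*15)/3 = -(-5 + 15/8)/3 = -⅓*(-25/8) = 25/24)
D(U, Q) = 154
1/(D(152, 261) + L(70, 210)) = 1/(154 + 25/24) = 1/(3721/24) = 24/3721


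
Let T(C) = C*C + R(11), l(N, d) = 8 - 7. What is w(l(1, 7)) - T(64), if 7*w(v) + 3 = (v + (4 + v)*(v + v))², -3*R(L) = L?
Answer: -85585/21 ≈ -4075.5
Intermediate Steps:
R(L) = -L/3
l(N, d) = 1
T(C) = -11/3 + C² (T(C) = C*C - ⅓*11 = C² - 11/3 = -11/3 + C²)
w(v) = -3/7 + (v + 2*v*(4 + v))²/7 (w(v) = -3/7 + (v + (4 + v)*(v + v))²/7 = -3/7 + (v + (4 + v)*(2*v))²/7 = -3/7 + (v + 2*v*(4 + v))²/7)
w(l(1, 7)) - T(64) = (-3/7 + (⅐)*1²*(9 + 2*1)²) - (-11/3 + 64²) = (-3/7 + (⅐)*1*(9 + 2)²) - (-11/3 + 4096) = (-3/7 + (⅐)*1*11²) - 1*12277/3 = (-3/7 + (⅐)*1*121) - 12277/3 = (-3/7 + 121/7) - 12277/3 = 118/7 - 12277/3 = -85585/21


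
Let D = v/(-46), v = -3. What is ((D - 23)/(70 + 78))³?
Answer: -1174241375/315543066112 ≈ -0.0037213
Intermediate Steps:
D = 3/46 (D = -3/(-46) = -3*(-1/46) = 3/46 ≈ 0.065217)
((D - 23)/(70 + 78))³ = ((3/46 - 23)/(70 + 78))³ = (-1055/46/148)³ = (-1055/46*1/148)³ = (-1055/6808)³ = -1174241375/315543066112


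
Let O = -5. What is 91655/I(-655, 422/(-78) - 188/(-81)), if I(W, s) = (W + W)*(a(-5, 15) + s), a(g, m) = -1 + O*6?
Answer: 19302543/9404752 ≈ 2.0524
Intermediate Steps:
a(g, m) = -31 (a(g, m) = -1 - 5*6 = -1 - 30 = -31)
I(W, s) = 2*W*(-31 + s) (I(W, s) = (W + W)*(-31 + s) = (2*W)*(-31 + s) = 2*W*(-31 + s))
91655/I(-655, 422/(-78) - 188/(-81)) = 91655/((2*(-655)*(-31 + (422/(-78) - 188/(-81))))) = 91655/((2*(-655)*(-31 + (422*(-1/78) - 188*(-1/81))))) = 91655/((2*(-655)*(-31 + (-211/39 + 188/81)))) = 91655/((2*(-655)*(-31 - 3253/1053))) = 91655/((2*(-655)*(-35896/1053))) = 91655/(47023760/1053) = 91655*(1053/47023760) = 19302543/9404752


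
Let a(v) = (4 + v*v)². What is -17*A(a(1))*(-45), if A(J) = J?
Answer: 19125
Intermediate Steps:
a(v) = (4 + v²)²
-17*A(a(1))*(-45) = -17*(4 + 1²)²*(-45) = -17*(4 + 1)²*(-45) = -17*5²*(-45) = -17*25*(-45) = -425*(-45) = 19125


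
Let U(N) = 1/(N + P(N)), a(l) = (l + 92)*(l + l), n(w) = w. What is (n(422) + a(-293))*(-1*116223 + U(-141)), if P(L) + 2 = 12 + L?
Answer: -233554309916/17 ≈ -1.3738e+10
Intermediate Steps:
P(L) = 10 + L (P(L) = -2 + (12 + L) = 10 + L)
a(l) = 2*l*(92 + l) (a(l) = (92 + l)*(2*l) = 2*l*(92 + l))
U(N) = 1/(10 + 2*N) (U(N) = 1/(N + (10 + N)) = 1/(10 + 2*N))
(n(422) + a(-293))*(-1*116223 + U(-141)) = (422 + 2*(-293)*(92 - 293))*(-1*116223 + 1/(2*(5 - 141))) = (422 + 2*(-293)*(-201))*(-116223 + (1/2)/(-136)) = (422 + 117786)*(-116223 + (1/2)*(-1/136)) = 118208*(-116223 - 1/272) = 118208*(-31612657/272) = -233554309916/17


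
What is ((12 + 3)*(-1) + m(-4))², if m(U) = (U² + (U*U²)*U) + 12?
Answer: 72361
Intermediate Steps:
m(U) = 12 + U² + U⁴ (m(U) = (U² + U³*U) + 12 = (U² + U⁴) + 12 = 12 + U² + U⁴)
((12 + 3)*(-1) + m(-4))² = ((12 + 3)*(-1) + (12 + (-4)² + (-4)⁴))² = (15*(-1) + (12 + 16 + 256))² = (-15 + 284)² = 269² = 72361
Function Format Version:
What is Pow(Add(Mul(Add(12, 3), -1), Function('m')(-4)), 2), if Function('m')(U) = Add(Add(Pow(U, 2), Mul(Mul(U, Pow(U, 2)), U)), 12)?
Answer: 72361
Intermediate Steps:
Function('m')(U) = Add(12, Pow(U, 2), Pow(U, 4)) (Function('m')(U) = Add(Add(Pow(U, 2), Mul(Pow(U, 3), U)), 12) = Add(Add(Pow(U, 2), Pow(U, 4)), 12) = Add(12, Pow(U, 2), Pow(U, 4)))
Pow(Add(Mul(Add(12, 3), -1), Function('m')(-4)), 2) = Pow(Add(Mul(Add(12, 3), -1), Add(12, Pow(-4, 2), Pow(-4, 4))), 2) = Pow(Add(Mul(15, -1), Add(12, 16, 256)), 2) = Pow(Add(-15, 284), 2) = Pow(269, 2) = 72361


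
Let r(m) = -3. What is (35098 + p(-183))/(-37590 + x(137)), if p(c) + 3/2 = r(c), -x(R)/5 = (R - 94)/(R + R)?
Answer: -9615619/10299875 ≈ -0.93357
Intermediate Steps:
x(R) = -5*(-94 + R)/(2*R) (x(R) = -5*(R - 94)/(R + R) = -5*(-94 + R)/(2*R))
p(c) = -9/2 (p(c) = -3/2 - 3 = -9/2)
(35098 + p(-183))/(-37590 + x(137)) = (35098 - 9/2)/(-37590 + (-5/2 + 235/137)) = 70187/(2*(-37590 + (-5/2 + 235*(1/137)))) = 70187/(2*(-37590 + (-5/2 + 235/137))) = 70187/(2*(-37590 - 215/274)) = 70187/(2*(-10299875/274)) = (70187/2)*(-274/10299875) = -9615619/10299875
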